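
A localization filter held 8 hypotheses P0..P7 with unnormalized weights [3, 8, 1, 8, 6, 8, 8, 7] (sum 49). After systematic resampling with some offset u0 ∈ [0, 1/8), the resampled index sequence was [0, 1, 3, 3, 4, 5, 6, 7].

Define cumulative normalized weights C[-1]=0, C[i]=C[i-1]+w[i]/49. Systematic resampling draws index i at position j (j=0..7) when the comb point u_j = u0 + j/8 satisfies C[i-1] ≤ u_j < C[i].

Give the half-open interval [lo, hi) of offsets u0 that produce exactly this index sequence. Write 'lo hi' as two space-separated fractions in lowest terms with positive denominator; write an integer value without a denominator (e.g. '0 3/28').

C = [3/49, 11/49, 12/49, 20/49, 26/49, 34/49, 6/7, 1]
j=0 picked index 0: u0 ∈ [0, 3/49)
j=1 picked index 1: u0 ∈ [-25/392, 39/392)
j=2 picked index 3: u0 ∈ [-1/196, 31/196)
j=3 picked index 3: u0 ∈ [-51/392, 13/392)
j=4 picked index 4: u0 ∈ [-9/98, 3/98)
j=5 picked index 5: u0 ∈ [-37/392, 27/392)
j=6 picked index 6: u0 ∈ [-11/196, 3/28)
j=7 picked index 7: u0 ∈ [-1/56, 1/8)
intersection: [0, 3/98)

0 3/98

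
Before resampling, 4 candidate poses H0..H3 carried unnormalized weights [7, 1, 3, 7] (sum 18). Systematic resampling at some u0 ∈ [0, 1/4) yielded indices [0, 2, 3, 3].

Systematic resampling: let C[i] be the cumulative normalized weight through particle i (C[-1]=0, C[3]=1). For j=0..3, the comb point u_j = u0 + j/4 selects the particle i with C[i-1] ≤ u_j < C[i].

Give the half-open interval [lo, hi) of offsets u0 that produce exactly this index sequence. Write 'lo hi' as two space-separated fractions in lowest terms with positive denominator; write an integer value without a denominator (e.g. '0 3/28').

7/36 1/4

C = [7/18, 4/9, 11/18, 1]
j=0 picked index 0: u0 ∈ [0, 7/18)
j=1 picked index 2: u0 ∈ [7/36, 13/36)
j=2 picked index 3: u0 ∈ [1/9, 1/2)
j=3 picked index 3: u0 ∈ [-5/36, 1/4)
intersection: [7/36, 1/4)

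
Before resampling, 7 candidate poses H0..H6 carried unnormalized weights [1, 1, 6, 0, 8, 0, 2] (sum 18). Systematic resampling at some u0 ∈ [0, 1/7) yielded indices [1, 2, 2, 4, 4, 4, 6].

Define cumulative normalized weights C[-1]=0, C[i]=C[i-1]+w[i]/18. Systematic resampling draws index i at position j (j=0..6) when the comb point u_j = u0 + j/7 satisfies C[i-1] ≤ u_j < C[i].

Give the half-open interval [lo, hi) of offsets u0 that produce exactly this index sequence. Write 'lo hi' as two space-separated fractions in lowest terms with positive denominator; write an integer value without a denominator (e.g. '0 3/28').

1/18 1/9

C = [1/18, 1/9, 4/9, 4/9, 8/9, 8/9, 1]
j=0 picked index 1: u0 ∈ [1/18, 1/9)
j=1 picked index 2: u0 ∈ [-2/63, 19/63)
j=2 picked index 2: u0 ∈ [-11/63, 10/63)
j=3 picked index 4: u0 ∈ [1/63, 29/63)
j=4 picked index 4: u0 ∈ [-8/63, 20/63)
j=5 picked index 4: u0 ∈ [-17/63, 11/63)
j=6 picked index 6: u0 ∈ [2/63, 1/7)
intersection: [1/18, 1/9)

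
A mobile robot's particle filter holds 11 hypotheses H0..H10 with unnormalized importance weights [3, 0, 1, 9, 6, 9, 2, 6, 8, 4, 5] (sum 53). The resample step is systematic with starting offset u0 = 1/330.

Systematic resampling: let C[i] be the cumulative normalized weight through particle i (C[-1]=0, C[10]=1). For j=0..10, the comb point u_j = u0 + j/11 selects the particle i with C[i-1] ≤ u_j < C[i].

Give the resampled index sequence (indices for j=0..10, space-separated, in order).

0 3 3 4 5 5 6 7 8 8 10

C = [3/53, 3/53, 4/53, 13/53, 19/53, 28/53, 30/53, 36/53, 44/53, 48/53, 1]
j=0: u_0=1/330 ∈ [0, 3/53) → index 0
j=1: u_1=31/330 ∈ [4/53, 13/53) → index 3
j=2: u_2=61/330 ∈ [4/53, 13/53) → index 3
j=3: u_3=91/330 ∈ [13/53, 19/53) → index 4
j=4: u_4=11/30 ∈ [19/53, 28/53) → index 5
j=5: u_5=151/330 ∈ [19/53, 28/53) → index 5
j=6: u_6=181/330 ∈ [28/53, 30/53) → index 6
j=7: u_7=211/330 ∈ [30/53, 36/53) → index 7
j=8: u_8=241/330 ∈ [36/53, 44/53) → index 8
j=9: u_9=271/330 ∈ [36/53, 44/53) → index 8
j=10: u_10=301/330 ∈ [48/53, 1) → index 10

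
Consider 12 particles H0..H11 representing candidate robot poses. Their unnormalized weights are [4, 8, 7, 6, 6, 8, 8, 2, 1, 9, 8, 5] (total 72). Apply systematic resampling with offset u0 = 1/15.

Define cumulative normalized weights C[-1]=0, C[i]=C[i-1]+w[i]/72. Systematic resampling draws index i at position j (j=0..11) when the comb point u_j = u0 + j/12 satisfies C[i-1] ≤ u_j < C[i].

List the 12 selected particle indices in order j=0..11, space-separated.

1 1 2 3 4 5 6 6 9 9 10 11

C = [1/18, 1/6, 19/72, 25/72, 31/72, 13/24, 47/72, 49/72, 25/36, 59/72, 67/72, 1]
j=0: u_0=1/15 ∈ [1/18, 1/6) → index 1
j=1: u_1=3/20 ∈ [1/18, 1/6) → index 1
j=2: u_2=7/30 ∈ [1/6, 19/72) → index 2
j=3: u_3=19/60 ∈ [19/72, 25/72) → index 3
j=4: u_4=2/5 ∈ [25/72, 31/72) → index 4
j=5: u_5=29/60 ∈ [31/72, 13/24) → index 5
j=6: u_6=17/30 ∈ [13/24, 47/72) → index 6
j=7: u_7=13/20 ∈ [13/24, 47/72) → index 6
j=8: u_8=11/15 ∈ [25/36, 59/72) → index 9
j=9: u_9=49/60 ∈ [25/36, 59/72) → index 9
j=10: u_10=9/10 ∈ [59/72, 67/72) → index 10
j=11: u_11=59/60 ∈ [67/72, 1) → index 11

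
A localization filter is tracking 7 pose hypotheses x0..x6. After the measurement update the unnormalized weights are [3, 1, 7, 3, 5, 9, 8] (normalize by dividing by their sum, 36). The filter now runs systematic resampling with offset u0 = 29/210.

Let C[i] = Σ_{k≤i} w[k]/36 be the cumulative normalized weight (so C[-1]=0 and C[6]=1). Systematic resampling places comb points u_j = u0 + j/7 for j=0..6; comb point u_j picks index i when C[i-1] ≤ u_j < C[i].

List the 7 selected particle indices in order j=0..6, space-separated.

C = [1/12, 1/9, 11/36, 7/18, 19/36, 7/9, 1]
j=0: u_0=29/210 ∈ [1/9, 11/36) → index 2
j=1: u_1=59/210 ∈ [1/9, 11/36) → index 2
j=2: u_2=89/210 ∈ [7/18, 19/36) → index 4
j=3: u_3=17/30 ∈ [19/36, 7/9) → index 5
j=4: u_4=149/210 ∈ [19/36, 7/9) → index 5
j=5: u_5=179/210 ∈ [7/9, 1) → index 6
j=6: u_6=209/210 ∈ [7/9, 1) → index 6

2 2 4 5 5 6 6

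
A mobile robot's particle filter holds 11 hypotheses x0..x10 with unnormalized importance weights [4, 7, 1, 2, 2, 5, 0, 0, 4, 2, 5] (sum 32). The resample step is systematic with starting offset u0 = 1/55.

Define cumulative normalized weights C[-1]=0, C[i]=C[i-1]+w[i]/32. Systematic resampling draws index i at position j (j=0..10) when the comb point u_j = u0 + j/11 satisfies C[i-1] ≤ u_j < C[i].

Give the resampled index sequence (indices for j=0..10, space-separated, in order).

0 0 1 1 3 4 5 5 8 9 10

C = [1/8, 11/32, 3/8, 7/16, 1/2, 21/32, 21/32, 21/32, 25/32, 27/32, 1]
j=0: u_0=1/55 ∈ [0, 1/8) → index 0
j=1: u_1=6/55 ∈ [0, 1/8) → index 0
j=2: u_2=1/5 ∈ [1/8, 11/32) → index 1
j=3: u_3=16/55 ∈ [1/8, 11/32) → index 1
j=4: u_4=21/55 ∈ [3/8, 7/16) → index 3
j=5: u_5=26/55 ∈ [7/16, 1/2) → index 4
j=6: u_6=31/55 ∈ [1/2, 21/32) → index 5
j=7: u_7=36/55 ∈ [1/2, 21/32) → index 5
j=8: u_8=41/55 ∈ [21/32, 25/32) → index 8
j=9: u_9=46/55 ∈ [25/32, 27/32) → index 9
j=10: u_10=51/55 ∈ [27/32, 1) → index 10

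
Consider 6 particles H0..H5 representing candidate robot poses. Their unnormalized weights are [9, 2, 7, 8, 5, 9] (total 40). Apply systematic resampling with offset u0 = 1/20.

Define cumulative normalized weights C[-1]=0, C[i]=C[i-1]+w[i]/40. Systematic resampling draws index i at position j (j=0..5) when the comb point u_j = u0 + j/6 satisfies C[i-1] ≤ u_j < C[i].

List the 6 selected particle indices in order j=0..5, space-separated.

0 0 2 3 4 5

C = [9/40, 11/40, 9/20, 13/20, 31/40, 1]
j=0: u_0=1/20 ∈ [0, 9/40) → index 0
j=1: u_1=13/60 ∈ [0, 9/40) → index 0
j=2: u_2=23/60 ∈ [11/40, 9/20) → index 2
j=3: u_3=11/20 ∈ [9/20, 13/20) → index 3
j=4: u_4=43/60 ∈ [13/20, 31/40) → index 4
j=5: u_5=53/60 ∈ [31/40, 1) → index 5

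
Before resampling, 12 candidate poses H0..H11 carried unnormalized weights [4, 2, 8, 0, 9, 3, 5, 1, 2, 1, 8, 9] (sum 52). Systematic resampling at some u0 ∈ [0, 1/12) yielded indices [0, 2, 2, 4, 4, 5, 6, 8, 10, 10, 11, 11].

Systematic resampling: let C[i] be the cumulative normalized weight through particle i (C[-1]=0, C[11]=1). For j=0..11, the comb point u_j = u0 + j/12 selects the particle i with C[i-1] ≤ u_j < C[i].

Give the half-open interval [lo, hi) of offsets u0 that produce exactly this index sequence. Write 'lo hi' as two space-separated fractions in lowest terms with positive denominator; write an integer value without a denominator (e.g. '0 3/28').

5/156 11/156

C = [1/13, 3/26, 7/26, 7/26, 23/52, 1/2, 31/52, 8/13, 17/26, 35/52, 43/52, 1]
j=0 picked index 0: u0 ∈ [0, 1/13)
j=1 picked index 2: u0 ∈ [5/156, 29/156)
j=2 picked index 2: u0 ∈ [-2/39, 4/39)
j=3 picked index 4: u0 ∈ [1/52, 5/26)
j=4 picked index 4: u0 ∈ [-5/78, 17/156)
j=5 picked index 5: u0 ∈ [1/39, 1/12)
j=6 picked index 6: u0 ∈ [0, 5/52)
j=7 picked index 8: u0 ∈ [5/156, 11/156)
j=8 picked index 10: u0 ∈ [1/156, 25/156)
j=9 picked index 10: u0 ∈ [-1/13, 1/13)
j=10 picked index 11: u0 ∈ [-1/156, 1/6)
j=11 picked index 11: u0 ∈ [-7/78, 1/12)
intersection: [5/156, 11/156)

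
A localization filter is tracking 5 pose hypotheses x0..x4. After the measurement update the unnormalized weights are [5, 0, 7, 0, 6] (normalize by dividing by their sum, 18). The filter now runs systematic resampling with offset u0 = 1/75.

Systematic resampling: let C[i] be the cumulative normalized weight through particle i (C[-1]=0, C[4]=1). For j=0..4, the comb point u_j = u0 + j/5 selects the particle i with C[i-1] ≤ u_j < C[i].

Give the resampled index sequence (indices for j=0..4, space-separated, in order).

C = [5/18, 5/18, 2/3, 2/3, 1]
j=0: u_0=1/75 ∈ [0, 5/18) → index 0
j=1: u_1=16/75 ∈ [0, 5/18) → index 0
j=2: u_2=31/75 ∈ [5/18, 2/3) → index 2
j=3: u_3=46/75 ∈ [5/18, 2/3) → index 2
j=4: u_4=61/75 ∈ [2/3, 1) → index 4

0 0 2 2 4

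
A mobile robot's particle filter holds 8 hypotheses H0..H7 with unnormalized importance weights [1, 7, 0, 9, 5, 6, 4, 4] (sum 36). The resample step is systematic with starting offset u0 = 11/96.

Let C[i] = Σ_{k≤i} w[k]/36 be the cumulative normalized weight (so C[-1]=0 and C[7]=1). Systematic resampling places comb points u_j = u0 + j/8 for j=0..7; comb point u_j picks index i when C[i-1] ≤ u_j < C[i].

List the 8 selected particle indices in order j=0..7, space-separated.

C = [1/36, 2/9, 2/9, 17/36, 11/18, 7/9, 8/9, 1]
j=0: u_0=11/96 ∈ [1/36, 2/9) → index 1
j=1: u_1=23/96 ∈ [2/9, 17/36) → index 3
j=2: u_2=35/96 ∈ [2/9, 17/36) → index 3
j=3: u_3=47/96 ∈ [17/36, 11/18) → index 4
j=4: u_4=59/96 ∈ [11/18, 7/9) → index 5
j=5: u_5=71/96 ∈ [11/18, 7/9) → index 5
j=6: u_6=83/96 ∈ [7/9, 8/9) → index 6
j=7: u_7=95/96 ∈ [8/9, 1) → index 7

1 3 3 4 5 5 6 7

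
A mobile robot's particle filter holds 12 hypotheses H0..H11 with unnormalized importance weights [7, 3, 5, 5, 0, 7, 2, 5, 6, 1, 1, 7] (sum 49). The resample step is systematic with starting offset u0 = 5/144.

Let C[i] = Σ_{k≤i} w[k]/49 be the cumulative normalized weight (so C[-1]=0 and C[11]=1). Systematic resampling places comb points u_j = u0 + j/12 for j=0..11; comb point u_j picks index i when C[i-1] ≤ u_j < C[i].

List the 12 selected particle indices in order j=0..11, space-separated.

C = [1/7, 10/49, 15/49, 20/49, 20/49, 27/49, 29/49, 34/49, 40/49, 41/49, 6/7, 1]
j=0: u_0=5/144 ∈ [0, 1/7) → index 0
j=1: u_1=17/144 ∈ [0, 1/7) → index 0
j=2: u_2=29/144 ∈ [1/7, 10/49) → index 1
j=3: u_3=41/144 ∈ [10/49, 15/49) → index 2
j=4: u_4=53/144 ∈ [15/49, 20/49) → index 3
j=5: u_5=65/144 ∈ [20/49, 27/49) → index 5
j=6: u_6=77/144 ∈ [20/49, 27/49) → index 5
j=7: u_7=89/144 ∈ [29/49, 34/49) → index 7
j=8: u_8=101/144 ∈ [34/49, 40/49) → index 8
j=9: u_9=113/144 ∈ [34/49, 40/49) → index 8
j=10: u_10=125/144 ∈ [6/7, 1) → index 11
j=11: u_11=137/144 ∈ [6/7, 1) → index 11

0 0 1 2 3 5 5 7 8 8 11 11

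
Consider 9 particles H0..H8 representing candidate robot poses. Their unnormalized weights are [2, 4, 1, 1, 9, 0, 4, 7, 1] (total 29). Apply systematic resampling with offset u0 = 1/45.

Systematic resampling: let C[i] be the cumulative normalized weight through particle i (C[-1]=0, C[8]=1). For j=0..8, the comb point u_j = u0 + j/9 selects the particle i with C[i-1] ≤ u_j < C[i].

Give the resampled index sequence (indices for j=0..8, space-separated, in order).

C = [2/29, 6/29, 7/29, 8/29, 17/29, 17/29, 21/29, 28/29, 1]
j=0: u_0=1/45 ∈ [0, 2/29) → index 0
j=1: u_1=2/15 ∈ [2/29, 6/29) → index 1
j=2: u_2=11/45 ∈ [7/29, 8/29) → index 3
j=3: u_3=16/45 ∈ [8/29, 17/29) → index 4
j=4: u_4=7/15 ∈ [8/29, 17/29) → index 4
j=5: u_5=26/45 ∈ [8/29, 17/29) → index 4
j=6: u_6=31/45 ∈ [17/29, 21/29) → index 6
j=7: u_7=4/5 ∈ [21/29, 28/29) → index 7
j=8: u_8=41/45 ∈ [21/29, 28/29) → index 7

0 1 3 4 4 4 6 7 7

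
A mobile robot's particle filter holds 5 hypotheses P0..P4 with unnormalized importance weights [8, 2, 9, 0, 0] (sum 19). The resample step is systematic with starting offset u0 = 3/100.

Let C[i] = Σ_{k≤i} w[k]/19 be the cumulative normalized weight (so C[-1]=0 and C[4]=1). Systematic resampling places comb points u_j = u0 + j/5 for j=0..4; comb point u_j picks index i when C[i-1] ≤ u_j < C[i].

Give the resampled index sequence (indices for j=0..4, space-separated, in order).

C = [8/19, 10/19, 1, 1, 1]
j=0: u_0=3/100 ∈ [0, 8/19) → index 0
j=1: u_1=23/100 ∈ [0, 8/19) → index 0
j=2: u_2=43/100 ∈ [8/19, 10/19) → index 1
j=3: u_3=63/100 ∈ [10/19, 1) → index 2
j=4: u_4=83/100 ∈ [10/19, 1) → index 2

0 0 1 2 2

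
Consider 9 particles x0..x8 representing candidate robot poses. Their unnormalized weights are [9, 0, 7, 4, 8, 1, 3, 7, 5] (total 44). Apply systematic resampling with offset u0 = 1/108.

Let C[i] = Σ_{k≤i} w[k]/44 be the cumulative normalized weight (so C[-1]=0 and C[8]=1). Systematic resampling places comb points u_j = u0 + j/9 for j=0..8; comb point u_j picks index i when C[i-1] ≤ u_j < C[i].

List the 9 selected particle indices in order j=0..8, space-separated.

0 0 2 2 3 4 6 7 8

C = [9/44, 9/44, 4/11, 5/11, 7/11, 29/44, 8/11, 39/44, 1]
j=0: u_0=1/108 ∈ [0, 9/44) → index 0
j=1: u_1=13/108 ∈ [0, 9/44) → index 0
j=2: u_2=25/108 ∈ [9/44, 4/11) → index 2
j=3: u_3=37/108 ∈ [9/44, 4/11) → index 2
j=4: u_4=49/108 ∈ [4/11, 5/11) → index 3
j=5: u_5=61/108 ∈ [5/11, 7/11) → index 4
j=6: u_6=73/108 ∈ [29/44, 8/11) → index 6
j=7: u_7=85/108 ∈ [8/11, 39/44) → index 7
j=8: u_8=97/108 ∈ [39/44, 1) → index 8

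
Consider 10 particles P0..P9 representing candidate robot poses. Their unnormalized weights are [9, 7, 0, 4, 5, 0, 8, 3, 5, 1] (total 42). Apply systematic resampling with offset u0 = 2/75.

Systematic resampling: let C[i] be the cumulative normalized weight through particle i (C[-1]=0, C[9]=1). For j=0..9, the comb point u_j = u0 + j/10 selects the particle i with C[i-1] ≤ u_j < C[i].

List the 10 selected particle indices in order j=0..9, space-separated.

0 0 1 1 3 4 6 6 7 8

C = [3/14, 8/21, 8/21, 10/21, 25/42, 25/42, 11/14, 6/7, 41/42, 1]
j=0: u_0=2/75 ∈ [0, 3/14) → index 0
j=1: u_1=19/150 ∈ [0, 3/14) → index 0
j=2: u_2=17/75 ∈ [3/14, 8/21) → index 1
j=3: u_3=49/150 ∈ [3/14, 8/21) → index 1
j=4: u_4=32/75 ∈ [8/21, 10/21) → index 3
j=5: u_5=79/150 ∈ [10/21, 25/42) → index 4
j=6: u_6=47/75 ∈ [25/42, 11/14) → index 6
j=7: u_7=109/150 ∈ [25/42, 11/14) → index 6
j=8: u_8=62/75 ∈ [11/14, 6/7) → index 7
j=9: u_9=139/150 ∈ [6/7, 41/42) → index 8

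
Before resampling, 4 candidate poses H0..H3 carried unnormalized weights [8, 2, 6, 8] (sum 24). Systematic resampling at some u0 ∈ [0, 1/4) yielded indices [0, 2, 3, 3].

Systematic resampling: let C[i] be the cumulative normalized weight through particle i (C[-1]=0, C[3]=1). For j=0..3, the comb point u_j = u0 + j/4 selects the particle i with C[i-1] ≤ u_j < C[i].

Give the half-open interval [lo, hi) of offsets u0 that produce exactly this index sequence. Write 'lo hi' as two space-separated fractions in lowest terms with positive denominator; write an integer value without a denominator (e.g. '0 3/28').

C = [1/3, 5/12, 2/3, 1]
j=0 picked index 0: u0 ∈ [0, 1/3)
j=1 picked index 2: u0 ∈ [1/6, 5/12)
j=2 picked index 3: u0 ∈ [1/6, 1/2)
j=3 picked index 3: u0 ∈ [-1/12, 1/4)
intersection: [1/6, 1/4)

1/6 1/4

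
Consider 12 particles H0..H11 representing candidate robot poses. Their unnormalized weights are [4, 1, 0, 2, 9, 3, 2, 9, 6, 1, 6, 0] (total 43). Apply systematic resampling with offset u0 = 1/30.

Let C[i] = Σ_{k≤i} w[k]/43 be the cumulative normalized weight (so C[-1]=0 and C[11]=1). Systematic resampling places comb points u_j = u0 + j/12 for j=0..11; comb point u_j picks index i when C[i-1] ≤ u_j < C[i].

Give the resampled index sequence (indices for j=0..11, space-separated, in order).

C = [4/43, 5/43, 5/43, 7/43, 16/43, 19/43, 21/43, 30/43, 36/43, 37/43, 1, 1]
j=0: u_0=1/30 ∈ [0, 4/43) → index 0
j=1: u_1=7/60 ∈ [5/43, 7/43) → index 3
j=2: u_2=1/5 ∈ [7/43, 16/43) → index 4
j=3: u_3=17/60 ∈ [7/43, 16/43) → index 4
j=4: u_4=11/30 ∈ [7/43, 16/43) → index 4
j=5: u_5=9/20 ∈ [19/43, 21/43) → index 6
j=6: u_6=8/15 ∈ [21/43, 30/43) → index 7
j=7: u_7=37/60 ∈ [21/43, 30/43) → index 7
j=8: u_8=7/10 ∈ [30/43, 36/43) → index 8
j=9: u_9=47/60 ∈ [30/43, 36/43) → index 8
j=10: u_10=13/15 ∈ [37/43, 1) → index 10
j=11: u_11=19/20 ∈ [37/43, 1) → index 10

0 3 4 4 4 6 7 7 8 8 10 10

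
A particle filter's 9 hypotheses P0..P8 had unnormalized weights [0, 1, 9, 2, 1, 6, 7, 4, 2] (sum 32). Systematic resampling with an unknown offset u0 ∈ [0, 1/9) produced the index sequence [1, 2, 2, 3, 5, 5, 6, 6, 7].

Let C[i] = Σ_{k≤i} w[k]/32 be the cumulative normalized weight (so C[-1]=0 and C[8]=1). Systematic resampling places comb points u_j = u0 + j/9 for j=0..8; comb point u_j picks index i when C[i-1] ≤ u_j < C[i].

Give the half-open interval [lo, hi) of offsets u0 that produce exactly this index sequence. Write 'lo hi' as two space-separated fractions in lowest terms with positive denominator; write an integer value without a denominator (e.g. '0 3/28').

0 1/32

C = [0, 1/32, 5/16, 3/8, 13/32, 19/32, 13/16, 15/16, 1]
j=0 picked index 1: u0 ∈ [0, 1/32)
j=1 picked index 2: u0 ∈ [-23/288, 29/144)
j=2 picked index 2: u0 ∈ [-55/288, 13/144)
j=3 picked index 3: u0 ∈ [-1/48, 1/24)
j=4 picked index 5: u0 ∈ [-11/288, 43/288)
j=5 picked index 5: u0 ∈ [-43/288, 11/288)
j=6 picked index 6: u0 ∈ [-7/96, 7/48)
j=7 picked index 6: u0 ∈ [-53/288, 5/144)
j=8 picked index 7: u0 ∈ [-11/144, 7/144)
intersection: [0, 1/32)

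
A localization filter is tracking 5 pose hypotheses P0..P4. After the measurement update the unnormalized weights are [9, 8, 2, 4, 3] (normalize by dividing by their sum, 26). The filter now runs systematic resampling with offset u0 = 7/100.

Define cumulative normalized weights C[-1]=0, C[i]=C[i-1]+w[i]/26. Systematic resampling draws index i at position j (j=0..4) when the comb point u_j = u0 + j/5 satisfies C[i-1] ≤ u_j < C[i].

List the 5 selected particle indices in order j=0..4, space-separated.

0 0 1 2 3

C = [9/26, 17/26, 19/26, 23/26, 1]
j=0: u_0=7/100 ∈ [0, 9/26) → index 0
j=1: u_1=27/100 ∈ [0, 9/26) → index 0
j=2: u_2=47/100 ∈ [9/26, 17/26) → index 1
j=3: u_3=67/100 ∈ [17/26, 19/26) → index 2
j=4: u_4=87/100 ∈ [19/26, 23/26) → index 3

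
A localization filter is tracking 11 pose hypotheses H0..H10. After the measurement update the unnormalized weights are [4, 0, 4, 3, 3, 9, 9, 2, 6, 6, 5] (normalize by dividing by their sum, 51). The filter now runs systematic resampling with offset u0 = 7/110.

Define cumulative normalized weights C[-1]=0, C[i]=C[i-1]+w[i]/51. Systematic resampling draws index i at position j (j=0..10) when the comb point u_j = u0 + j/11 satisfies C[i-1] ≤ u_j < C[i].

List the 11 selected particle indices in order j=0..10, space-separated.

0 2 4 5 5 6 6 8 9 9 10

C = [4/51, 4/51, 8/51, 11/51, 14/51, 23/51, 32/51, 2/3, 40/51, 46/51, 1]
j=0: u_0=7/110 ∈ [0, 4/51) → index 0
j=1: u_1=17/110 ∈ [4/51, 8/51) → index 2
j=2: u_2=27/110 ∈ [11/51, 14/51) → index 4
j=3: u_3=37/110 ∈ [14/51, 23/51) → index 5
j=4: u_4=47/110 ∈ [14/51, 23/51) → index 5
j=5: u_5=57/110 ∈ [23/51, 32/51) → index 6
j=6: u_6=67/110 ∈ [23/51, 32/51) → index 6
j=7: u_7=7/10 ∈ [2/3, 40/51) → index 8
j=8: u_8=87/110 ∈ [40/51, 46/51) → index 9
j=9: u_9=97/110 ∈ [40/51, 46/51) → index 9
j=10: u_10=107/110 ∈ [46/51, 1) → index 10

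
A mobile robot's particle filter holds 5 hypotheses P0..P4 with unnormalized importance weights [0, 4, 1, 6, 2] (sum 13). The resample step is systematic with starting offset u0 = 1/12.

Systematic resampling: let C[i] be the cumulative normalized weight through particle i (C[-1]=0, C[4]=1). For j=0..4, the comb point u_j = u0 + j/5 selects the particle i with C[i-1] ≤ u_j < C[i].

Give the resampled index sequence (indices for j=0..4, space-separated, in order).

C = [0, 4/13, 5/13, 11/13, 1]
j=0: u_0=1/12 ∈ [0, 4/13) → index 1
j=1: u_1=17/60 ∈ [0, 4/13) → index 1
j=2: u_2=29/60 ∈ [5/13, 11/13) → index 3
j=3: u_3=41/60 ∈ [5/13, 11/13) → index 3
j=4: u_4=53/60 ∈ [11/13, 1) → index 4

1 1 3 3 4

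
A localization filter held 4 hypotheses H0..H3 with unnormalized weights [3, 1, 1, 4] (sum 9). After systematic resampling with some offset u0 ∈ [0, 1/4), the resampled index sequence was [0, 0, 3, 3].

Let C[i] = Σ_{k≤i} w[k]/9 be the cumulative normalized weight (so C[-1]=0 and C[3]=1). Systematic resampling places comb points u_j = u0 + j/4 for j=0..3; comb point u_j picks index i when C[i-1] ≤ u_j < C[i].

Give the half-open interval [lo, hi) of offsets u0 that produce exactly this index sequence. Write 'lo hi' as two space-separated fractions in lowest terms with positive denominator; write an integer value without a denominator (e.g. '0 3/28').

1/18 1/12

C = [1/3, 4/9, 5/9, 1]
j=0 picked index 0: u0 ∈ [0, 1/3)
j=1 picked index 0: u0 ∈ [-1/4, 1/12)
j=2 picked index 3: u0 ∈ [1/18, 1/2)
j=3 picked index 3: u0 ∈ [-7/36, 1/4)
intersection: [1/18, 1/12)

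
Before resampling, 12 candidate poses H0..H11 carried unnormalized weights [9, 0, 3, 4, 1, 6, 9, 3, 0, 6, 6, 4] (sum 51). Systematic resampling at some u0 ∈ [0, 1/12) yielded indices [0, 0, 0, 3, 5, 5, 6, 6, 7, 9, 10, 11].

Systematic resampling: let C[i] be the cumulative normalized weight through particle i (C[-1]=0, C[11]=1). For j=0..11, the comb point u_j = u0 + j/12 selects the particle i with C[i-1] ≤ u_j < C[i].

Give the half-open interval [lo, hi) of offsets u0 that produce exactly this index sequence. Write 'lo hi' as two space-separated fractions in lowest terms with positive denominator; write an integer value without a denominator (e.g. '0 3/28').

C = [3/17, 3/17, 4/17, 16/51, 1/3, 23/51, 32/51, 35/51, 35/51, 41/51, 47/51, 1]
j=0 picked index 0: u0 ∈ [0, 3/17)
j=1 picked index 0: u0 ∈ [-1/12, 19/204)
j=2 picked index 0: u0 ∈ [-1/6, 1/102)
j=3 picked index 3: u0 ∈ [-1/68, 13/204)
j=4 picked index 5: u0 ∈ [0, 2/17)
j=5 picked index 5: u0 ∈ [-1/12, 7/204)
j=6 picked index 6: u0 ∈ [-5/102, 13/102)
j=7 picked index 6: u0 ∈ [-9/68, 3/68)
j=8 picked index 7: u0 ∈ [-2/51, 1/51)
j=9 picked index 9: u0 ∈ [-13/204, 11/204)
j=10 picked index 10: u0 ∈ [-1/34, 3/34)
j=11 picked index 11: u0 ∈ [1/204, 1/12)
intersection: [1/204, 1/102)

1/204 1/102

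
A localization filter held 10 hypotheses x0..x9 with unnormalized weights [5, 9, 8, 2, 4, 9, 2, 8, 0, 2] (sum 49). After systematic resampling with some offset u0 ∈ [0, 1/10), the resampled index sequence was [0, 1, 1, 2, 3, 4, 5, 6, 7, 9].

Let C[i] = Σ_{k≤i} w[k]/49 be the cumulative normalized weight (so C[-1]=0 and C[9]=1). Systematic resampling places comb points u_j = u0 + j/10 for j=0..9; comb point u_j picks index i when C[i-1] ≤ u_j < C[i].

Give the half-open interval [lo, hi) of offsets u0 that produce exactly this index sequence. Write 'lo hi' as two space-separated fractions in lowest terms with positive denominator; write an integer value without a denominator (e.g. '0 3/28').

C = [5/49, 2/7, 22/49, 24/49, 4/7, 37/49, 39/49, 47/49, 47/49, 1]
j=0 picked index 0: u0 ∈ [0, 5/49)
j=1 picked index 1: u0 ∈ [1/490, 13/70)
j=2 picked index 1: u0 ∈ [-24/245, 3/35)
j=3 picked index 2: u0 ∈ [-1/70, 73/490)
j=4 picked index 3: u0 ∈ [12/245, 22/245)
j=5 picked index 4: u0 ∈ [-1/98, 1/14)
j=6 picked index 5: u0 ∈ [-1/35, 38/245)
j=7 picked index 6: u0 ∈ [27/490, 47/490)
j=8 picked index 7: u0 ∈ [-1/245, 39/245)
j=9 picked index 9: u0 ∈ [29/490, 1/10)
intersection: [29/490, 1/14)

29/490 1/14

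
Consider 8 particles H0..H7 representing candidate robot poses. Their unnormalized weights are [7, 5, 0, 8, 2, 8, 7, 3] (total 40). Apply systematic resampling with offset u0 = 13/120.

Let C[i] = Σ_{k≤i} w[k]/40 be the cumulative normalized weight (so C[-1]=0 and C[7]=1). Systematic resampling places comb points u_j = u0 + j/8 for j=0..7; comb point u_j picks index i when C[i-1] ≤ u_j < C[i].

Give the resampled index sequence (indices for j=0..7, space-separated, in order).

C = [7/40, 3/10, 3/10, 1/2, 11/20, 3/4, 37/40, 1]
j=0: u_0=13/120 ∈ [0, 7/40) → index 0
j=1: u_1=7/30 ∈ [7/40, 3/10) → index 1
j=2: u_2=43/120 ∈ [3/10, 1/2) → index 3
j=3: u_3=29/60 ∈ [3/10, 1/2) → index 3
j=4: u_4=73/120 ∈ [11/20, 3/4) → index 5
j=5: u_5=11/15 ∈ [11/20, 3/4) → index 5
j=6: u_6=103/120 ∈ [3/4, 37/40) → index 6
j=7: u_7=59/60 ∈ [37/40, 1) → index 7

0 1 3 3 5 5 6 7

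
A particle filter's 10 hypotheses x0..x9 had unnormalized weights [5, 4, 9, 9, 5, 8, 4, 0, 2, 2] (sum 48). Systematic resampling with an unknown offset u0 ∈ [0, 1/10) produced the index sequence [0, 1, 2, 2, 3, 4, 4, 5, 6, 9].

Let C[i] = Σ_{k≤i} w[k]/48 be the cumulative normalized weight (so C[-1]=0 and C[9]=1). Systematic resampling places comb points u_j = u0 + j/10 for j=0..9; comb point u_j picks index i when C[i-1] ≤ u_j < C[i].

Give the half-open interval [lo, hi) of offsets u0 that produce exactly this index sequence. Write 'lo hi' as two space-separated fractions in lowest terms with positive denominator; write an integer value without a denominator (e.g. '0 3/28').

1/16 1/15

C = [5/48, 3/16, 3/8, 9/16, 2/3, 5/6, 11/12, 11/12, 23/24, 1]
j=0 picked index 0: u0 ∈ [0, 5/48)
j=1 picked index 1: u0 ∈ [1/240, 7/80)
j=2 picked index 2: u0 ∈ [-1/80, 7/40)
j=3 picked index 2: u0 ∈ [-9/80, 3/40)
j=4 picked index 3: u0 ∈ [-1/40, 13/80)
j=5 picked index 4: u0 ∈ [1/16, 1/6)
j=6 picked index 4: u0 ∈ [-3/80, 1/15)
j=7 picked index 5: u0 ∈ [-1/30, 2/15)
j=8 picked index 6: u0 ∈ [1/30, 7/60)
j=9 picked index 9: u0 ∈ [7/120, 1/10)
intersection: [1/16, 1/15)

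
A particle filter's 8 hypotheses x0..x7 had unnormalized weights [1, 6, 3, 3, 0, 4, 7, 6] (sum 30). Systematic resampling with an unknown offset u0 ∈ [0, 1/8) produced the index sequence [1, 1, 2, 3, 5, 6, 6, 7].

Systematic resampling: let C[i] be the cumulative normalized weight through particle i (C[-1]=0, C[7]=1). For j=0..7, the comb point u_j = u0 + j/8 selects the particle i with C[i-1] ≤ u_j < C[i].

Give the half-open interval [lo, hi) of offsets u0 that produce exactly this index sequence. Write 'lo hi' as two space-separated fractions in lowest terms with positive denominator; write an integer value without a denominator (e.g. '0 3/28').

C = [1/30, 7/30, 1/3, 13/30, 13/30, 17/30, 4/5, 1]
j=0 picked index 1: u0 ∈ [1/30, 7/30)
j=1 picked index 1: u0 ∈ [-11/120, 13/120)
j=2 picked index 2: u0 ∈ [-1/60, 1/12)
j=3 picked index 3: u0 ∈ [-1/24, 7/120)
j=4 picked index 5: u0 ∈ [-1/15, 1/15)
j=5 picked index 6: u0 ∈ [-7/120, 7/40)
j=6 picked index 6: u0 ∈ [-11/60, 1/20)
j=7 picked index 7: u0 ∈ [-3/40, 1/8)
intersection: [1/30, 1/20)

1/30 1/20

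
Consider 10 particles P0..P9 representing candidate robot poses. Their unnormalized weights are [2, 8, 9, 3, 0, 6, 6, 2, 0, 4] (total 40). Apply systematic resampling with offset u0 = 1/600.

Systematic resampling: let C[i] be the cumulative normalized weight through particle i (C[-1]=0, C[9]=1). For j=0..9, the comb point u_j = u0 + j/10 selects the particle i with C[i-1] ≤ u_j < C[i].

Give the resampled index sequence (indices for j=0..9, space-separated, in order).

0 1 1 2 2 3 5 6 6 9

C = [1/20, 1/4, 19/40, 11/20, 11/20, 7/10, 17/20, 9/10, 9/10, 1]
j=0: u_0=1/600 ∈ [0, 1/20) → index 0
j=1: u_1=61/600 ∈ [1/20, 1/4) → index 1
j=2: u_2=121/600 ∈ [1/20, 1/4) → index 1
j=3: u_3=181/600 ∈ [1/4, 19/40) → index 2
j=4: u_4=241/600 ∈ [1/4, 19/40) → index 2
j=5: u_5=301/600 ∈ [19/40, 11/20) → index 3
j=6: u_6=361/600 ∈ [11/20, 7/10) → index 5
j=7: u_7=421/600 ∈ [7/10, 17/20) → index 6
j=8: u_8=481/600 ∈ [7/10, 17/20) → index 6
j=9: u_9=541/600 ∈ [9/10, 1) → index 9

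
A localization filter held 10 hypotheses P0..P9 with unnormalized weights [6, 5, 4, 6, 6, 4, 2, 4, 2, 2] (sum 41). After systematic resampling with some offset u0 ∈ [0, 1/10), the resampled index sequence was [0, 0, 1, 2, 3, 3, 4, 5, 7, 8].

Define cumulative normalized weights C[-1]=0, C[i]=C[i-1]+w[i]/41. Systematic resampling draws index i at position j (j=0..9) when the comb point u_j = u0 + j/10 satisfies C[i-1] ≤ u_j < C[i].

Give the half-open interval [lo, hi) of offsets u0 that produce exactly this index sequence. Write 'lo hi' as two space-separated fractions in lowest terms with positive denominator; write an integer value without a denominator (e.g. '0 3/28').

1/205 1/82

C = [6/41, 11/41, 15/41, 21/41, 27/41, 31/41, 33/41, 37/41, 39/41, 1]
j=0 picked index 0: u0 ∈ [0, 6/41)
j=1 picked index 0: u0 ∈ [-1/10, 19/410)
j=2 picked index 1: u0 ∈ [-11/205, 14/205)
j=3 picked index 2: u0 ∈ [-13/410, 27/410)
j=4 picked index 3: u0 ∈ [-7/205, 23/205)
j=5 picked index 3: u0 ∈ [-11/82, 1/82)
j=6 picked index 4: u0 ∈ [-18/205, 12/205)
j=7 picked index 5: u0 ∈ [-17/410, 23/410)
j=8 picked index 7: u0 ∈ [1/205, 21/205)
j=9 picked index 8: u0 ∈ [1/410, 21/410)
intersection: [1/205, 1/82)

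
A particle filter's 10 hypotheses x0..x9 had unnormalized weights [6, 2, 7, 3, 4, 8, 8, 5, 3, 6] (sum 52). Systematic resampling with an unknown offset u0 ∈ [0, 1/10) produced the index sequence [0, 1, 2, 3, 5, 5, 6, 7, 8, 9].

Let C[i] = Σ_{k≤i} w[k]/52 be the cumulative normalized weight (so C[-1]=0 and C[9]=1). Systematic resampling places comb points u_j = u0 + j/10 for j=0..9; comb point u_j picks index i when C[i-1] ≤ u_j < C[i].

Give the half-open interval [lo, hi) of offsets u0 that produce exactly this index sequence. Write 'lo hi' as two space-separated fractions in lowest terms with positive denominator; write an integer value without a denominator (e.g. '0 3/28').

C = [3/26, 2/13, 15/52, 9/26, 11/26, 15/26, 19/26, 43/52, 23/26, 1]
j=0 picked index 0: u0 ∈ [0, 3/26)
j=1 picked index 1: u0 ∈ [1/65, 7/130)
j=2 picked index 2: u0 ∈ [-3/65, 23/260)
j=3 picked index 3: u0 ∈ [-3/260, 3/65)
j=4 picked index 5: u0 ∈ [3/130, 23/130)
j=5 picked index 5: u0 ∈ [-1/13, 1/13)
j=6 picked index 6: u0 ∈ [-3/130, 17/130)
j=7 picked index 7: u0 ∈ [2/65, 33/260)
j=8 picked index 8: u0 ∈ [7/260, 11/130)
j=9 picked index 9: u0 ∈ [-1/65, 1/10)
intersection: [2/65, 3/65)

2/65 3/65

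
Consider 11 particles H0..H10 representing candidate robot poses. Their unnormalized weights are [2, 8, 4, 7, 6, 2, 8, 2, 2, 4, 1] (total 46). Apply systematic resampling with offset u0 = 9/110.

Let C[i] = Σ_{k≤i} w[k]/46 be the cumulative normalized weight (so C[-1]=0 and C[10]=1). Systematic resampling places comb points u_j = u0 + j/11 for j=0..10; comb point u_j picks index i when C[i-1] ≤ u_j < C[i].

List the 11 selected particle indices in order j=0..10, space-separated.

1 1 2 3 3 4 5 6 7 9 10

C = [1/23, 5/23, 7/23, 21/46, 27/46, 29/46, 37/46, 39/46, 41/46, 45/46, 1]
j=0: u_0=9/110 ∈ [1/23, 5/23) → index 1
j=1: u_1=19/110 ∈ [1/23, 5/23) → index 1
j=2: u_2=29/110 ∈ [5/23, 7/23) → index 2
j=3: u_3=39/110 ∈ [7/23, 21/46) → index 3
j=4: u_4=49/110 ∈ [7/23, 21/46) → index 3
j=5: u_5=59/110 ∈ [21/46, 27/46) → index 4
j=6: u_6=69/110 ∈ [27/46, 29/46) → index 5
j=7: u_7=79/110 ∈ [29/46, 37/46) → index 6
j=8: u_8=89/110 ∈ [37/46, 39/46) → index 7
j=9: u_9=9/10 ∈ [41/46, 45/46) → index 9
j=10: u_10=109/110 ∈ [45/46, 1) → index 10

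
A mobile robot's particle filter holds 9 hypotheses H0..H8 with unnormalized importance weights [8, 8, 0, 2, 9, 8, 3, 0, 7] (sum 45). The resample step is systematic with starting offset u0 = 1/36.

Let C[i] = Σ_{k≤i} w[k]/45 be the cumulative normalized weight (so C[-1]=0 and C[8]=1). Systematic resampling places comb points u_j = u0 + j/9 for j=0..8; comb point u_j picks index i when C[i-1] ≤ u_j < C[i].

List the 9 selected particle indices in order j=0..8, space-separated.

C = [8/45, 16/45, 16/45, 2/5, 3/5, 7/9, 38/45, 38/45, 1]
j=0: u_0=1/36 ∈ [0, 8/45) → index 0
j=1: u_1=5/36 ∈ [0, 8/45) → index 0
j=2: u_2=1/4 ∈ [8/45, 16/45) → index 1
j=3: u_3=13/36 ∈ [16/45, 2/5) → index 3
j=4: u_4=17/36 ∈ [2/5, 3/5) → index 4
j=5: u_5=7/12 ∈ [2/5, 3/5) → index 4
j=6: u_6=25/36 ∈ [3/5, 7/9) → index 5
j=7: u_7=29/36 ∈ [7/9, 38/45) → index 6
j=8: u_8=11/12 ∈ [38/45, 1) → index 8

0 0 1 3 4 4 5 6 8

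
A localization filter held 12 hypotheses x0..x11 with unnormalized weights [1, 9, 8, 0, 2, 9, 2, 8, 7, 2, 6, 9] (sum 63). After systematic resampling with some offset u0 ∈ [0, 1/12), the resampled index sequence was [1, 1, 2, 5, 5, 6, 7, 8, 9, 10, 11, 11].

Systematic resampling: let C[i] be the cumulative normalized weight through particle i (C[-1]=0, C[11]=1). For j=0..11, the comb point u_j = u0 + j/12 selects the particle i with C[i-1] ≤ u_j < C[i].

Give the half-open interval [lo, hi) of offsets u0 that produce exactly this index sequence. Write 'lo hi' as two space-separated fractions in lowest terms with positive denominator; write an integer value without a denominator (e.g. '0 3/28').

17/252 19/252

C = [1/63, 10/63, 2/7, 2/7, 20/63, 29/63, 31/63, 13/21, 46/63, 16/21, 6/7, 1]
j=0 picked index 1: u0 ∈ [1/63, 10/63)
j=1 picked index 1: u0 ∈ [-17/252, 19/252)
j=2 picked index 2: u0 ∈ [-1/126, 5/42)
j=3 picked index 5: u0 ∈ [17/252, 53/252)
j=4 picked index 5: u0 ∈ [-1/63, 8/63)
j=5 picked index 6: u0 ∈ [11/252, 19/252)
j=6 picked index 7: u0 ∈ [-1/126, 5/42)
j=7 picked index 8: u0 ∈ [1/28, 37/252)
j=8 picked index 9: u0 ∈ [4/63, 2/21)
j=9 picked index 10: u0 ∈ [1/84, 3/28)
j=10 picked index 11: u0 ∈ [1/42, 1/6)
j=11 picked index 11: u0 ∈ [-5/84, 1/12)
intersection: [17/252, 19/252)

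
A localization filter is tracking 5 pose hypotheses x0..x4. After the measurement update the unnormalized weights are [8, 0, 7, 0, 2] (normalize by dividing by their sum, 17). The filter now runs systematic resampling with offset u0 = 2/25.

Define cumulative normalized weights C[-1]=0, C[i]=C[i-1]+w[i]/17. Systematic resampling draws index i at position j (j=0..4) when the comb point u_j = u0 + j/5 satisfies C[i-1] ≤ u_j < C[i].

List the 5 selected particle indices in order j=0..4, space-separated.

C = [8/17, 8/17, 15/17, 15/17, 1]
j=0: u_0=2/25 ∈ [0, 8/17) → index 0
j=1: u_1=7/25 ∈ [0, 8/17) → index 0
j=2: u_2=12/25 ∈ [8/17, 15/17) → index 2
j=3: u_3=17/25 ∈ [8/17, 15/17) → index 2
j=4: u_4=22/25 ∈ [8/17, 15/17) → index 2

0 0 2 2 2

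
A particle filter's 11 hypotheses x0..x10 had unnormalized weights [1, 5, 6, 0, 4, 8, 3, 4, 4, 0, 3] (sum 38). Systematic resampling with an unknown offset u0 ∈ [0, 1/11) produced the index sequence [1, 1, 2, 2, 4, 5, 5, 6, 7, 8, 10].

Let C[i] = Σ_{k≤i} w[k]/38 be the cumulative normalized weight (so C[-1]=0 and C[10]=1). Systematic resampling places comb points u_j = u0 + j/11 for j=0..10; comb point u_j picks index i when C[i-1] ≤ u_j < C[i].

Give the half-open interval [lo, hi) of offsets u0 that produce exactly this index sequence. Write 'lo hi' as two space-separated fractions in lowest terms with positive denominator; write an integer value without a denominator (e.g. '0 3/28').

C = [1/38, 3/19, 6/19, 6/19, 8/19, 12/19, 27/38, 31/38, 35/38, 35/38, 1]
j=0 picked index 1: u0 ∈ [1/38, 3/19)
j=1 picked index 1: u0 ∈ [-27/418, 14/209)
j=2 picked index 2: u0 ∈ [-5/209, 28/209)
j=3 picked index 2: u0 ∈ [-24/209, 9/209)
j=4 picked index 4: u0 ∈ [-10/209, 12/209)
j=5 picked index 5: u0 ∈ [-7/209, 37/209)
j=6 picked index 5: u0 ∈ [-26/209, 18/209)
j=7 picked index 6: u0 ∈ [-1/209, 31/418)
j=8 picked index 7: u0 ∈ [-7/418, 37/418)
j=9 picked index 8: u0 ∈ [-1/418, 43/418)
j=10 picked index 10: u0 ∈ [5/418, 1/11)
intersection: [1/38, 9/209)

1/38 9/209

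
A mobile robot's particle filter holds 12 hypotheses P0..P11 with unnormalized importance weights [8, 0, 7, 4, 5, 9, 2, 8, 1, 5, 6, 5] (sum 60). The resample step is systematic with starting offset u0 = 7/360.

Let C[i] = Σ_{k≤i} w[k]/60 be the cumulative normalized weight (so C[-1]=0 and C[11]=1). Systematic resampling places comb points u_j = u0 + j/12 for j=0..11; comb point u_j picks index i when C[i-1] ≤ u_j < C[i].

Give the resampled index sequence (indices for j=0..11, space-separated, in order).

0 0 2 3 4 5 5 7 7 9 10 11

C = [2/15, 2/15, 1/4, 19/60, 2/5, 11/20, 7/12, 43/60, 11/15, 49/60, 11/12, 1]
j=0: u_0=7/360 ∈ [0, 2/15) → index 0
j=1: u_1=37/360 ∈ [0, 2/15) → index 0
j=2: u_2=67/360 ∈ [2/15, 1/4) → index 2
j=3: u_3=97/360 ∈ [1/4, 19/60) → index 3
j=4: u_4=127/360 ∈ [19/60, 2/5) → index 4
j=5: u_5=157/360 ∈ [2/5, 11/20) → index 5
j=6: u_6=187/360 ∈ [2/5, 11/20) → index 5
j=7: u_7=217/360 ∈ [7/12, 43/60) → index 7
j=8: u_8=247/360 ∈ [7/12, 43/60) → index 7
j=9: u_9=277/360 ∈ [11/15, 49/60) → index 9
j=10: u_10=307/360 ∈ [49/60, 11/12) → index 10
j=11: u_11=337/360 ∈ [11/12, 1) → index 11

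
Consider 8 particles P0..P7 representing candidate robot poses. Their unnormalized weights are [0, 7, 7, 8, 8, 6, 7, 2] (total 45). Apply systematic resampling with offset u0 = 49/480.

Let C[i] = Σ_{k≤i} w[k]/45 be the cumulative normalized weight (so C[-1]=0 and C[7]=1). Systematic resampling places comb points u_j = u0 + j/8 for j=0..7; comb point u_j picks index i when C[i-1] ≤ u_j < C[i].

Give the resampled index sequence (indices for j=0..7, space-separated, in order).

C = [0, 7/45, 14/45, 22/45, 2/3, 4/5, 43/45, 1]
j=0: u_0=49/480 ∈ [0, 7/45) → index 1
j=1: u_1=109/480 ∈ [7/45, 14/45) → index 2
j=2: u_2=169/480 ∈ [14/45, 22/45) → index 3
j=3: u_3=229/480 ∈ [14/45, 22/45) → index 3
j=4: u_4=289/480 ∈ [22/45, 2/3) → index 4
j=5: u_5=349/480 ∈ [2/3, 4/5) → index 5
j=6: u_6=409/480 ∈ [4/5, 43/45) → index 6
j=7: u_7=469/480 ∈ [43/45, 1) → index 7

1 2 3 3 4 5 6 7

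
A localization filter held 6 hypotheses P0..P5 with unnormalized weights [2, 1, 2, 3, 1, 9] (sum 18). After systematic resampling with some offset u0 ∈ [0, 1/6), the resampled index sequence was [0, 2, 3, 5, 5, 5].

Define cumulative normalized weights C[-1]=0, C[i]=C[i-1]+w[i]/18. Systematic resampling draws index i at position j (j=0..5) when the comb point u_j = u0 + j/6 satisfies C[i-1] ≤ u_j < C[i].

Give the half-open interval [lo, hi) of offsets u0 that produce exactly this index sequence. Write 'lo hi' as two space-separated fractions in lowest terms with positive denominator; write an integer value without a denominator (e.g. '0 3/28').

C = [1/9, 1/6, 5/18, 4/9, 1/2, 1]
j=0 picked index 0: u0 ∈ [0, 1/9)
j=1 picked index 2: u0 ∈ [0, 1/9)
j=2 picked index 3: u0 ∈ [-1/18, 1/9)
j=3 picked index 5: u0 ∈ [0, 1/2)
j=4 picked index 5: u0 ∈ [-1/6, 1/3)
j=5 picked index 5: u0 ∈ [-1/3, 1/6)
intersection: [0, 1/9)

0 1/9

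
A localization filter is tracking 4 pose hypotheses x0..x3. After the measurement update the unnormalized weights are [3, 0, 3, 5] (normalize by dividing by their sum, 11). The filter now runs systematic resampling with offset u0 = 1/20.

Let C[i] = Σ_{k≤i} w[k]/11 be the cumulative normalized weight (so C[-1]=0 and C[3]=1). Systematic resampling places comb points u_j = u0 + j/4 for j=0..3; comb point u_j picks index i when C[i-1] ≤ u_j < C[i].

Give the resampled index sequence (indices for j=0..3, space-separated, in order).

0 2 3 3

C = [3/11, 3/11, 6/11, 1]
j=0: u_0=1/20 ∈ [0, 3/11) → index 0
j=1: u_1=3/10 ∈ [3/11, 6/11) → index 2
j=2: u_2=11/20 ∈ [6/11, 1) → index 3
j=3: u_3=4/5 ∈ [6/11, 1) → index 3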